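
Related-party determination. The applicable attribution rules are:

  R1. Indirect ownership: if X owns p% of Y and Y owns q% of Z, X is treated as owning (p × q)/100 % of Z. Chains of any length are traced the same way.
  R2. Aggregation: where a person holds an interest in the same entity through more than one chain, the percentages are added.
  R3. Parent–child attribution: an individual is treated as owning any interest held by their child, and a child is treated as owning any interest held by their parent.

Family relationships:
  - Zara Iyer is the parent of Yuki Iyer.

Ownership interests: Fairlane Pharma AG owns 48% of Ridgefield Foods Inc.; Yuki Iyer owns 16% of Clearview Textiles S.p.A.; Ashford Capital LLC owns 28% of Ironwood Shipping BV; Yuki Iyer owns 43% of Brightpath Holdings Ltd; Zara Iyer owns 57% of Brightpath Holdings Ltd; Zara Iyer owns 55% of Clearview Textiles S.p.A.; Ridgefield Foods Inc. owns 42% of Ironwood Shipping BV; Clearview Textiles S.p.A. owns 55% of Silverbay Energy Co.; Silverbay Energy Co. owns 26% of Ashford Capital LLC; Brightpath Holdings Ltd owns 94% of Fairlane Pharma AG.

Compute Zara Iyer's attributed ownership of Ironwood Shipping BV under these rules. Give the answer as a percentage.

21.79324%

By parent–child attribution (R3), Zara Iyer is treated as also owning Yuki Iyer's interest in Brightpath Holdings Ltd, giving 57% + 43% = 100%.
By parent–child attribution (R3), Zara Iyer is treated as also owning Yuki Iyer's interest in Clearview Textiles S.p.A, giving 55% + 16% = 71%.
Chain via Brightpath Holdings Ltd → Fairlane Pharma AG → Ridgefield Foods Inc. (R1): 100% × 94% × 48% × 42% = 18.9504% of Ironwood Shipping BV.
Chain via Clearview Textiles S.p.A. → Silverbay Energy Co. → Ashford Capital LLC (R1): 71% × 55% × 26% × 28% = 2.84284% of Ironwood Shipping BV.
Aggregating (R2): 18.9504% + 2.84284% = 21.79324%.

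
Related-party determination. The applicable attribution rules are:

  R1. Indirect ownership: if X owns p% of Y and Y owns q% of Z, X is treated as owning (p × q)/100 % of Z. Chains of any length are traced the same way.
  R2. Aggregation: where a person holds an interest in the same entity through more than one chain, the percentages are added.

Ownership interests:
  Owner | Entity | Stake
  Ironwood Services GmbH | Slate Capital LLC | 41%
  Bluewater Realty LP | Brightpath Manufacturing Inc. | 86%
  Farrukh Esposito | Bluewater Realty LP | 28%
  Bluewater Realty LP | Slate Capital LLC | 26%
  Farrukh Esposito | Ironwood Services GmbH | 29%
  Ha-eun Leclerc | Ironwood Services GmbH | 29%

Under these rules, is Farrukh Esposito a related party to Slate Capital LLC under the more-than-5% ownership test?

Chain via Bluewater Realty LP (R1): 28% × 26% = 7.28% of Slate Capital LLC.
Chain via Ironwood Services GmbH (R1): 29% × 41% = 11.89% of Slate Capital LLC.
Aggregating (R2): 7.28% + 11.89% = 19.17%.
19.17% exceeds the 5% threshold, so Farrukh is a related party to Slate Capital LLC.

Yes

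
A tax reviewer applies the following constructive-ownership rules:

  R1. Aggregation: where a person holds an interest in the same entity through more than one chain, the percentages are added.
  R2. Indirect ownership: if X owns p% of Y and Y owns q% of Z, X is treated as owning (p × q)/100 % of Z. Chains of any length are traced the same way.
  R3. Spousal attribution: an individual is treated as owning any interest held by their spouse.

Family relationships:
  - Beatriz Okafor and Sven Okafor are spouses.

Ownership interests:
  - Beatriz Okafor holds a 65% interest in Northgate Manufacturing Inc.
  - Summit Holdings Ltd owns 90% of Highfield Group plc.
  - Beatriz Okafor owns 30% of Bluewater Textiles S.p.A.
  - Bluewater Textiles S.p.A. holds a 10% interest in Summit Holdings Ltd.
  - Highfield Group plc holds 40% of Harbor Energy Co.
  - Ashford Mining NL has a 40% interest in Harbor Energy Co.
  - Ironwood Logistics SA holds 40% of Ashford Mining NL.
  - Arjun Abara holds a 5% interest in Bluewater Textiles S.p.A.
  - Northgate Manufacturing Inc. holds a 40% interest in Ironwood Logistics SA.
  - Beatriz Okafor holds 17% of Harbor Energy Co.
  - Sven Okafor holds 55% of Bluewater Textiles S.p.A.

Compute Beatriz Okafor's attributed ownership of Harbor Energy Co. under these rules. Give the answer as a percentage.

24.22%

By spousal attribution (R3), Beatriz Okafor is treated as also owning Sven Okafor's interest in Bluewater Textiles S.p.A, giving 30% + 55% = 85%.
Chain via Bluewater Textiles S.p.A. → Summit Holdings Ltd → Highfield Group plc (R2): 85% × 10% × 90% × 40% = 3.06% of Harbor Energy Co.
Chain via Northgate Manufacturing Inc. → Ironwood Logistics SA → Ashford Mining NL (R2): 65% × 40% × 40% × 40% = 4.16% of Harbor Energy Co.
Direct interest in Harbor Energy Co: 17%.
Aggregating (R1): 3.06% + 4.16% + 17% = 24.22%.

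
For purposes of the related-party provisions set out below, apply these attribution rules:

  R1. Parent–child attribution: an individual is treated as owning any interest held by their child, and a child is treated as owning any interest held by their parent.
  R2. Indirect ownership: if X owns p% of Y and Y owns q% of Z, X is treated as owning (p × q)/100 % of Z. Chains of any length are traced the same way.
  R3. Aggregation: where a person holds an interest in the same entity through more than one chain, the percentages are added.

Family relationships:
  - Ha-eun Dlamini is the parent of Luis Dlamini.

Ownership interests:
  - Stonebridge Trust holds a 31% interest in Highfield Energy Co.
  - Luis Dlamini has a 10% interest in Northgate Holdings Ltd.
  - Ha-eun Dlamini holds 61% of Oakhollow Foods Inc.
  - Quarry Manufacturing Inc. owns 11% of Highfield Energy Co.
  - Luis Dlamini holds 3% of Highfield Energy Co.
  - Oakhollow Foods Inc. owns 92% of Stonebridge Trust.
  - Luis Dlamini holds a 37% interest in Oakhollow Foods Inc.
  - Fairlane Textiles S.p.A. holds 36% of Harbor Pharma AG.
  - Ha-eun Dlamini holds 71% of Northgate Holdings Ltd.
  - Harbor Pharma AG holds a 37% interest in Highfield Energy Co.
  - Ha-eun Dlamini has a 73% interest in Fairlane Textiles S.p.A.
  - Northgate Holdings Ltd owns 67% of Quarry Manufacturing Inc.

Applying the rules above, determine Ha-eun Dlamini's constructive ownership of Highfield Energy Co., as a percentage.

By parent–child attribution (R1), Ha-eun Dlamini is treated as also owning Luis Dlamini's interest in Oakhollow Foods Inc, giving 61% + 37% = 98%.
By parent–child attribution (R1), Ha-eun Dlamini is treated as also owning Luis Dlamini's interest in Northgate Holdings Ltd, giving 71% + 10% = 81%.
By parent–child attribution (R1), Ha-eun Dlamini is treated as owning Luis Dlamini's 3% interest in Highfield Energy Co.
Chain via Fairlane Textiles S.p.A. → Harbor Pharma AG (R2): 73% × 36% × 37% = 9.7236% of Highfield Energy Co.
Chain via Oakhollow Foods Inc. → Stonebridge Trust (R2): 98% × 92% × 31% = 27.9496% of Highfield Energy Co.
Chain via Northgate Holdings Ltd → Quarry Manufacturing Inc. (R2): 81% × 67% × 11% = 5.9697% of Highfield Energy Co.
Direct interest in Highfield Energy Co: 3%.
Aggregating (R3): 9.7236% + 27.9496% + 5.9697% + 3% = 46.6429%.

46.6429%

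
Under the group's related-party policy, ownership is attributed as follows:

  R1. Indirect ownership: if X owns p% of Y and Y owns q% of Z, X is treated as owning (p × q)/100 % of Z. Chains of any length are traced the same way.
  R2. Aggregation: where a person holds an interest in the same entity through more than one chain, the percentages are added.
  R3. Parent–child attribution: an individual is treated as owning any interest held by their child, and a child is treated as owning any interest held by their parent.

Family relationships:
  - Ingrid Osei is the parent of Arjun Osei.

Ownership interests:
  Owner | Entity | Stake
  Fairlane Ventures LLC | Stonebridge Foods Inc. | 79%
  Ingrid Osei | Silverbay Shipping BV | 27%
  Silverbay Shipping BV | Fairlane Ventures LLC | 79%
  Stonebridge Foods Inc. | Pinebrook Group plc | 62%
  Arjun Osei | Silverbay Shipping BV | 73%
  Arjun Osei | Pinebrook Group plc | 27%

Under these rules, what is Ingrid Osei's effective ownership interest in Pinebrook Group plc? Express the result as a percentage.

By parent–child attribution (R3), Ingrid Osei is treated as also owning Arjun Osei's interest in Silverbay Shipping BV, giving 27% + 73% = 100%.
By parent–child attribution (R3), Ingrid Osei is treated as owning Arjun Osei's 27% interest in Pinebrook Group plc.
Chain via Silverbay Shipping BV → Fairlane Ventures LLC → Stonebridge Foods Inc. (R1): 100% × 79% × 79% × 62% = 38.6942% of Pinebrook Group plc.
Direct interest in Pinebrook Group plc: 27%.
Aggregating (R2): 38.6942% + 27% = 65.6942%.

65.6942%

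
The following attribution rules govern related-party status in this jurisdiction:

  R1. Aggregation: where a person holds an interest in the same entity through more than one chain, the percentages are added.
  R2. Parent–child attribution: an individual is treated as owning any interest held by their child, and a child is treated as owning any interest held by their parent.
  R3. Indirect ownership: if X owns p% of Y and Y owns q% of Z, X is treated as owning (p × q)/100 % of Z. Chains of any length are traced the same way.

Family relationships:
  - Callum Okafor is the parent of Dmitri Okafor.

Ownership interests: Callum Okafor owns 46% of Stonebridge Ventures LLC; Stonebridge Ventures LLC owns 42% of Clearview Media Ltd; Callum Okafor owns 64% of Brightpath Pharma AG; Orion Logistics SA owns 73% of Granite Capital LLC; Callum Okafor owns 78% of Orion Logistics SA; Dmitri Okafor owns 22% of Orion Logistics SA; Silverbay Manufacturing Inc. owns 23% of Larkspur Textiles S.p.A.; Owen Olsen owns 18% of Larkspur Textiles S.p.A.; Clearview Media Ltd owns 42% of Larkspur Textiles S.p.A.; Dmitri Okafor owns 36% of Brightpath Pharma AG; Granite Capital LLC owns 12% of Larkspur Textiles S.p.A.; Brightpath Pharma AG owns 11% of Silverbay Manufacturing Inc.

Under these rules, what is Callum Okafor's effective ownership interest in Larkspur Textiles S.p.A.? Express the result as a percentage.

19.4044%

By parent–child attribution (R2), Callum Okafor is treated as also owning Dmitri Okafor's interest in Brightpath Pharma AG, giving 64% + 36% = 100%.
By parent–child attribution (R2), Callum Okafor is treated as also owning Dmitri Okafor's interest in Orion Logistics SA, giving 78% + 22% = 100%.
Chain via Stonebridge Ventures LLC → Clearview Media Ltd (R3): 46% × 42% × 42% = 8.1144% of Larkspur Textiles S.p.A.
Chain via Brightpath Pharma AG → Silverbay Manufacturing Inc. (R3): 100% × 11% × 23% = 2.53% of Larkspur Textiles S.p.A.
Chain via Orion Logistics SA → Granite Capital LLC (R3): 100% × 73% × 12% = 8.76% of Larkspur Textiles S.p.A.
Aggregating (R1): 8.1144% + 2.53% + 8.76% = 19.4044%.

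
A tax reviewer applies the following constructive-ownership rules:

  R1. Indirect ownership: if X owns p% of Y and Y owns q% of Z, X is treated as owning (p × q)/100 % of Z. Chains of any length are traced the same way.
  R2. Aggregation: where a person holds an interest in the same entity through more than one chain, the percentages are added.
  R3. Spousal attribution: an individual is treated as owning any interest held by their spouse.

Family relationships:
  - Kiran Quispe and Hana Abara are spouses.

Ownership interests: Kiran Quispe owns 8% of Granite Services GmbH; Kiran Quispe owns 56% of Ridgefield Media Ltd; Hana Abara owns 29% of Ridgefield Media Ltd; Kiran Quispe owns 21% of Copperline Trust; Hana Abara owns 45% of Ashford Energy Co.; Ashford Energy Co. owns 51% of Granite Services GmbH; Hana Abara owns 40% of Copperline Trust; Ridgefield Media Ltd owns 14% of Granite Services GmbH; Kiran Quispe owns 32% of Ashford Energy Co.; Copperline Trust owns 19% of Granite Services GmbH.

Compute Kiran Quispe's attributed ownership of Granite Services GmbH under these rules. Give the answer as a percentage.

70.76%

By spousal attribution (R3), Kiran Quispe is treated as also owning Hana Abara's interest in Ridgefield Media Ltd, giving 56% + 29% = 85%.
By spousal attribution (R3), Kiran Quispe is treated as also owning Hana Abara's interest in Copperline Trust, giving 21% + 40% = 61%.
By spousal attribution (R3), Kiran Quispe is treated as also owning Hana Abara's interest in Ashford Energy Co, giving 32% + 45% = 77%.
Chain via Ridgefield Media Ltd (R1): 85% × 14% = 11.9% of Granite Services GmbH.
Chain via Copperline Trust (R1): 61% × 19% = 11.59% of Granite Services GmbH.
Chain via Ashford Energy Co. (R1): 77% × 51% = 39.27% of Granite Services GmbH.
Direct interest in Granite Services GmbH: 8%.
Aggregating (R2): 11.9% + 11.59% + 39.27% + 8% = 70.76%.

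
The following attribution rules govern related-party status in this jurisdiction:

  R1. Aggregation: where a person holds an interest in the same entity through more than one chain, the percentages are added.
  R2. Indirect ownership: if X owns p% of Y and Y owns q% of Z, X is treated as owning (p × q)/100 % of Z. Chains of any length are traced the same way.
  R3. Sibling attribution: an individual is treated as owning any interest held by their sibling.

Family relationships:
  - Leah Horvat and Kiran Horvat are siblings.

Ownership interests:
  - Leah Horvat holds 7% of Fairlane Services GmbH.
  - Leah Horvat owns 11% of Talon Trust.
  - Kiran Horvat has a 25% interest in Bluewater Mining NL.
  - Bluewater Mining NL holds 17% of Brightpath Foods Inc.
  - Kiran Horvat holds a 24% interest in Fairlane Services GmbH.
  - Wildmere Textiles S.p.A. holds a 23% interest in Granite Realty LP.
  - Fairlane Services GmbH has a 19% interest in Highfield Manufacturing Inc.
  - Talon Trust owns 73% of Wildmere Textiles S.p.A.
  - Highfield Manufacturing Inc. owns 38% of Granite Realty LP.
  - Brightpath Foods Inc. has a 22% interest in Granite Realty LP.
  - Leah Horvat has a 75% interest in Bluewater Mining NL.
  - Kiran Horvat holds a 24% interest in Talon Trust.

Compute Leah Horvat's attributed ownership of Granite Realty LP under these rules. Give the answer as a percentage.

11.8547%

By sibling attribution (R3), Leah Horvat is treated as also owning Kiran Horvat's interest in Talon Trust, giving 11% + 24% = 35%.
By sibling attribution (R3), Leah Horvat is treated as also owning Kiran Horvat's interest in Bluewater Mining NL, giving 75% + 25% = 100%.
By sibling attribution (R3), Leah Horvat is treated as also owning Kiran Horvat's interest in Fairlane Services GmbH, giving 7% + 24% = 31%.
Chain via Talon Trust → Wildmere Textiles S.p.A. (R2): 35% × 73% × 23% = 5.8765% of Granite Realty LP.
Chain via Bluewater Mining NL → Brightpath Foods Inc. (R2): 100% × 17% × 22% = 3.74% of Granite Realty LP.
Chain via Fairlane Services GmbH → Highfield Manufacturing Inc. (R2): 31% × 19% × 38% = 2.2382% of Granite Realty LP.
Aggregating (R1): 5.8765% + 3.74% + 2.2382% = 11.8547%.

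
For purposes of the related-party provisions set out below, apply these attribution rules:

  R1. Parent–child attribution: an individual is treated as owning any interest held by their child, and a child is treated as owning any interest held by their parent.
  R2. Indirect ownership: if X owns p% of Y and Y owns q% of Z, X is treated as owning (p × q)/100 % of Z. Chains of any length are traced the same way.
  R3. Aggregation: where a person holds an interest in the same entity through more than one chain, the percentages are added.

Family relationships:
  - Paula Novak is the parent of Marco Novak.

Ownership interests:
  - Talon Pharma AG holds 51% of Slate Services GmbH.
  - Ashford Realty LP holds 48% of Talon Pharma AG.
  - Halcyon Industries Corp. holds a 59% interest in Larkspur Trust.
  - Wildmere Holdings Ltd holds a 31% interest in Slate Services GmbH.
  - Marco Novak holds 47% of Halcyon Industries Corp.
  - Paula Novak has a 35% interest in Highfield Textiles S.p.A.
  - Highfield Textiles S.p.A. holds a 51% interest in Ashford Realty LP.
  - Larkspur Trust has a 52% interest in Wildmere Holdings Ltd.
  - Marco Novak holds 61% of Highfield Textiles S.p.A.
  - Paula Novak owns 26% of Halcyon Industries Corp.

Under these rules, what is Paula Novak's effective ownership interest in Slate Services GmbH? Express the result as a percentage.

18.928292%

By parent–child attribution (R1), Paula Novak is treated as also owning Marco Novak's interest in Highfield Textiles S.p.A, giving 35% + 61% = 96%.
By parent–child attribution (R1), Paula Novak is treated as also owning Marco Novak's interest in Halcyon Industries Corp, giving 26% + 47% = 73%.
Chain via Highfield Textiles S.p.A. → Ashford Realty LP → Talon Pharma AG (R2): 96% × 51% × 48% × 51% = 11.985408% of Slate Services GmbH.
Chain via Halcyon Industries Corp. → Larkspur Trust → Wildmere Holdings Ltd (R2): 73% × 59% × 52% × 31% = 6.942884% of Slate Services GmbH.
Aggregating (R3): 11.985408% + 6.942884% = 18.928292%.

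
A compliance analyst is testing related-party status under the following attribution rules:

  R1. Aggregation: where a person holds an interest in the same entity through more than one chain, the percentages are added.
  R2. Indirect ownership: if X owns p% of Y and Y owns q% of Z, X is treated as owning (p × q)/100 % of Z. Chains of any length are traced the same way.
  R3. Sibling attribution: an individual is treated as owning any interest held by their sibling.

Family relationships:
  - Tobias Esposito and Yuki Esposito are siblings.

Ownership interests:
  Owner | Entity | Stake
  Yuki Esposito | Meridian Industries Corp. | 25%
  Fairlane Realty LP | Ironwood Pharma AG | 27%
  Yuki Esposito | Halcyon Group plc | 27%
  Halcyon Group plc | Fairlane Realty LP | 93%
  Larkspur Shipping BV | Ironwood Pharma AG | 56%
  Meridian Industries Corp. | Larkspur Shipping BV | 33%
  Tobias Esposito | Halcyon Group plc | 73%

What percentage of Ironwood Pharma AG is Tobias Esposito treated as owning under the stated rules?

29.73%

By sibling attribution (R3), Tobias Esposito is treated as also owning Yuki Esposito's interest in Halcyon Group plc, giving 73% + 27% = 100%.
By sibling attribution (R3), Tobias Esposito is treated as owning Yuki Esposito's 25% interest in Meridian Industries Corp.
Chain via Halcyon Group plc → Fairlane Realty LP (R2): 100% × 93% × 27% = 25.11% of Ironwood Pharma AG.
Chain via Meridian Industries Corp. → Larkspur Shipping BV (R2): 25% × 33% × 56% = 4.62% of Ironwood Pharma AG.
Aggregating (R1): 25.11% + 4.62% = 29.73%.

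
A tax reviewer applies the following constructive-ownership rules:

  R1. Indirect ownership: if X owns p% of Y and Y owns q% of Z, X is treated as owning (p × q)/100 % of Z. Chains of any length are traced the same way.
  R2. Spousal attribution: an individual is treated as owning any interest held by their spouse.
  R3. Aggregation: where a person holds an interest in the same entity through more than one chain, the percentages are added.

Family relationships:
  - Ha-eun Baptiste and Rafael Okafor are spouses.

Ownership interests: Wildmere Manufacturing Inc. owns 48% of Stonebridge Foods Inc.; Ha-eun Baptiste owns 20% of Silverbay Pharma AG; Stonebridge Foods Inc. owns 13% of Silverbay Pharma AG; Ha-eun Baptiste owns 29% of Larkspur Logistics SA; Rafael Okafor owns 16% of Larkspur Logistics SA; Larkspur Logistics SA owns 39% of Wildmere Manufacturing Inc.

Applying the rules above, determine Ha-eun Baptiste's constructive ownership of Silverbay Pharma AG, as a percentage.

By spousal attribution (R2), Ha-eun Baptiste is treated as also owning Rafael Okafor's interest in Larkspur Logistics SA, giving 29% + 16% = 45%.
Chain via Larkspur Logistics SA → Wildmere Manufacturing Inc. → Stonebridge Foods Inc. (R1): 45% × 39% × 48% × 13% = 1.09512% of Silverbay Pharma AG.
Direct interest in Silverbay Pharma AG: 20%.
Aggregating (R3): 1.09512% + 20% = 21.09512%.

21.09512%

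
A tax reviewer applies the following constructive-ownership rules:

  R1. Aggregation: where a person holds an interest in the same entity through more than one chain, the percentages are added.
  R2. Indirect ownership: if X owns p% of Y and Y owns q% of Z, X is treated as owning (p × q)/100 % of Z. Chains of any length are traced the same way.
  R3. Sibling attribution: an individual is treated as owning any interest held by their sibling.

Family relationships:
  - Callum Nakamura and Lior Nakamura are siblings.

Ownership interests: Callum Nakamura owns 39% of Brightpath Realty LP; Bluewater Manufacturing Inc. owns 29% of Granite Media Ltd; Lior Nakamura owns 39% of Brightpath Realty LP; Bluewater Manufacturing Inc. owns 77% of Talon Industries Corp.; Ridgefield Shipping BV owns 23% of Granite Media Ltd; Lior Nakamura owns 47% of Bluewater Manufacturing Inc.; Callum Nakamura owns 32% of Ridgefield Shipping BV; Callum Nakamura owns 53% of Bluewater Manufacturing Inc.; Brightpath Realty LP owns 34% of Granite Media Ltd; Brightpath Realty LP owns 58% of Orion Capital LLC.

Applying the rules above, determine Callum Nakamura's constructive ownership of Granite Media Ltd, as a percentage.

By sibling attribution (R3), Callum Nakamura is treated as also owning Lior Nakamura's interest in Bluewater Manufacturing Inc, giving 53% + 47% = 100%.
By sibling attribution (R3), Callum Nakamura is treated as also owning Lior Nakamura's interest in Brightpath Realty LP, giving 39% + 39% = 78%.
Chain via Bluewater Manufacturing Inc. (R2): 100% × 29% = 29% of Granite Media Ltd.
Chain via Ridgefield Shipping BV (R2): 32% × 23% = 7.36% of Granite Media Ltd.
Chain via Brightpath Realty LP (R2): 78% × 34% = 26.52% of Granite Media Ltd.
Aggregating (R1): 29% + 7.36% + 26.52% = 62.88%.

62.88%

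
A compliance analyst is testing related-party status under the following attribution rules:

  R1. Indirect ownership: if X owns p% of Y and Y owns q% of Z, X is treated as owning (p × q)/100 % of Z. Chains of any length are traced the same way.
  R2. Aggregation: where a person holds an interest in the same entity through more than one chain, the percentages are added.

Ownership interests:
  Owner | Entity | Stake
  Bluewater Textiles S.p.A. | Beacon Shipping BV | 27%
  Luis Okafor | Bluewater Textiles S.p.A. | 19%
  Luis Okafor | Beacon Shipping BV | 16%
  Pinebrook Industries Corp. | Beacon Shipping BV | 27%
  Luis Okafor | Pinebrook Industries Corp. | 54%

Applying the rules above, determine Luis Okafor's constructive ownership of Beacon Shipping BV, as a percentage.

35.71%

Chain via Pinebrook Industries Corp. (R1): 54% × 27% = 14.58% of Beacon Shipping BV.
Chain via Bluewater Textiles S.p.A. (R1): 19% × 27% = 5.13% of Beacon Shipping BV.
Direct interest in Beacon Shipping BV: 16%.
Aggregating (R2): 14.58% + 5.13% + 16% = 35.71%.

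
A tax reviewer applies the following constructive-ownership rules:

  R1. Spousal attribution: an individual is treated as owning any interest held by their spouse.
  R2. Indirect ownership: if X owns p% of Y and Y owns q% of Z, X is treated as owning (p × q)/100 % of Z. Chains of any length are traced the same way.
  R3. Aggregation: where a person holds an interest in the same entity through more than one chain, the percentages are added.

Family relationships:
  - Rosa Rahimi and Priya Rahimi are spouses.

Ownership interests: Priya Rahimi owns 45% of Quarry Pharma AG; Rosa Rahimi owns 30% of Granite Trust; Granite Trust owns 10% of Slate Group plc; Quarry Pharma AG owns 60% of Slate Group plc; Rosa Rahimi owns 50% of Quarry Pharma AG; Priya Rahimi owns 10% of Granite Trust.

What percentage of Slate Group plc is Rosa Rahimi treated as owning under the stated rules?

By spousal attribution (R1), Rosa Rahimi is treated as also owning Priya Rahimi's interest in Quarry Pharma AG, giving 50% + 45% = 95%.
By spousal attribution (R1), Rosa Rahimi is treated as also owning Priya Rahimi's interest in Granite Trust, giving 30% + 10% = 40%.
Chain via Quarry Pharma AG (R2): 95% × 60% = 57% of Slate Group plc.
Chain via Granite Trust (R2): 40% × 10% = 4% of Slate Group plc.
Aggregating (R3): 57% + 4% = 61%.

61%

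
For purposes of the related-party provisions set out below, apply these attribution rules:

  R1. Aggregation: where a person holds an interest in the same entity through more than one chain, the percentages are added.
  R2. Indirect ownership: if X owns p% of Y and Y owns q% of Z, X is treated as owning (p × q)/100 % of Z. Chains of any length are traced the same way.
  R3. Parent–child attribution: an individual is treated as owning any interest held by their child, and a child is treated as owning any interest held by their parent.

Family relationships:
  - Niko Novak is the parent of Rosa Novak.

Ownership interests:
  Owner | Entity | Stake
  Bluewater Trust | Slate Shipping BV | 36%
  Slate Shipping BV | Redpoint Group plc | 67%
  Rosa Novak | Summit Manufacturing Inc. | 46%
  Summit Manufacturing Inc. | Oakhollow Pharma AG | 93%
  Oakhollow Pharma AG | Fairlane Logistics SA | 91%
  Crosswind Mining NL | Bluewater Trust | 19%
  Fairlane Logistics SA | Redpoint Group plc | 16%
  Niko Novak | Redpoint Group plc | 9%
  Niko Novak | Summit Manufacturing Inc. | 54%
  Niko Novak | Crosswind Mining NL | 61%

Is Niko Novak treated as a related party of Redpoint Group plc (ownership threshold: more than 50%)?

By parent–child attribution (R3), Niko Novak is treated as also owning Rosa Novak's interest in Summit Manufacturing Inc, giving 54% + 46% = 100%.
Chain via Summit Manufacturing Inc. → Oakhollow Pharma AG → Fairlane Logistics SA (R2): 100% × 93% × 91% × 16% = 13.5408% of Redpoint Group plc.
Chain via Crosswind Mining NL → Bluewater Trust → Slate Shipping BV (R2): 61% × 19% × 36% × 67% = 2.795508% of Redpoint Group plc.
Direct interest in Redpoint Group plc: 9%.
Aggregating (R1): 13.5408% + 2.795508% + 9% = 25.336308%.
25.336308% does not exceed the 50% threshold, so Niko is not a related party to Redpoint Group plc.

No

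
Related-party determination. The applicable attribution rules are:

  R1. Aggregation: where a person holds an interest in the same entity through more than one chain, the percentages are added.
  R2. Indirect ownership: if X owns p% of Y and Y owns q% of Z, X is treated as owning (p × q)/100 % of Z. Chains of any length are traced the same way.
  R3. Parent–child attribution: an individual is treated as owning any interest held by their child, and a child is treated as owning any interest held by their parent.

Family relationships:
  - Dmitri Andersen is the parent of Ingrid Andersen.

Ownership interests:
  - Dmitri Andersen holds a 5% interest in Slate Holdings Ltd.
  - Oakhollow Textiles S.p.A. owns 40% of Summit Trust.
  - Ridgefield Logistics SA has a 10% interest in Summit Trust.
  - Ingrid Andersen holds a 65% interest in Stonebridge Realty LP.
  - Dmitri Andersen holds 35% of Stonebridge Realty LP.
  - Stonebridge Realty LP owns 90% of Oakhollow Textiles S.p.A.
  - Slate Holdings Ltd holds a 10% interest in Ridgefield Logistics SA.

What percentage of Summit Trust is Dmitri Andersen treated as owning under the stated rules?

By parent–child attribution (R3), Dmitri Andersen is treated as also owning Ingrid Andersen's interest in Stonebridge Realty LP, giving 35% + 65% = 100%.
Chain via Slate Holdings Ltd → Ridgefield Logistics SA (R2): 5% × 10% × 10% = 0.05% of Summit Trust.
Chain via Stonebridge Realty LP → Oakhollow Textiles S.p.A. (R2): 100% × 90% × 40% = 36% of Summit Trust.
Aggregating (R1): 0.05% + 36% = 36.05%.

36.05%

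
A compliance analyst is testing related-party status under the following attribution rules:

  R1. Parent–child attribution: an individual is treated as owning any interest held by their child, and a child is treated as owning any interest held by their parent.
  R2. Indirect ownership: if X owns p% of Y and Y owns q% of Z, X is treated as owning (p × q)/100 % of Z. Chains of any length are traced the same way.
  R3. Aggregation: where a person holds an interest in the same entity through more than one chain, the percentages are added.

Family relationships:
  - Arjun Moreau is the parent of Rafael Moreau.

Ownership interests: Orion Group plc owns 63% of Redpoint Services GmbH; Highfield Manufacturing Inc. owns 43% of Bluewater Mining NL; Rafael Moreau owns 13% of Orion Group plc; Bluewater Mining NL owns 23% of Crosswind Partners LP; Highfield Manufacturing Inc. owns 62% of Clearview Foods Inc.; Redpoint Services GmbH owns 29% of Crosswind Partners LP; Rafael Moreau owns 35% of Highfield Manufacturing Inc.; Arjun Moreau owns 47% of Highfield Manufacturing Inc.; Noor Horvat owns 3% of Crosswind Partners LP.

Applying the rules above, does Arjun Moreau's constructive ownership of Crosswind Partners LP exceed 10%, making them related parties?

Yes

By parent–child attribution (R1), Arjun Moreau is treated as also owning Rafael Moreau's interest in Highfield Manufacturing Inc, giving 47% + 35% = 82%.
By parent–child attribution (R1), Arjun Moreau is treated as owning Rafael Moreau's 13% interest in Orion Group plc.
Chain via Highfield Manufacturing Inc. → Bluewater Mining NL (R2): 82% × 43% × 23% = 8.1098% of Crosswind Partners LP.
Chain via Orion Group plc → Redpoint Services GmbH (R2): 13% × 63% × 29% = 2.3751% of Crosswind Partners LP.
Aggregating (R3): 8.1098% + 2.3751% = 10.4849%.
10.4849% exceeds the 10% threshold, so Arjun is a related party to Crosswind Partners LP.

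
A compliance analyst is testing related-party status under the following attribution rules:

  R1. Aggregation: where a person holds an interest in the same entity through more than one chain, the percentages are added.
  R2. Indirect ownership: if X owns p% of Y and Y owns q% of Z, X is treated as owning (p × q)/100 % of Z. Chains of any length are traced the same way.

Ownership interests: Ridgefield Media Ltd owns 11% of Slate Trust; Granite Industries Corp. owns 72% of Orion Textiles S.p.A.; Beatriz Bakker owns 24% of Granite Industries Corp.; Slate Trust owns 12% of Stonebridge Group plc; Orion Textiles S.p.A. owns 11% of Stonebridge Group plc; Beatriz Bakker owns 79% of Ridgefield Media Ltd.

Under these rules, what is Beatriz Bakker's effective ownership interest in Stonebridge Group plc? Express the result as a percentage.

Chain via Granite Industries Corp. → Orion Textiles S.p.A. (R2): 24% × 72% × 11% = 1.9008% of Stonebridge Group plc.
Chain via Ridgefield Media Ltd → Slate Trust (R2): 79% × 11% × 12% = 1.0428% of Stonebridge Group plc.
Aggregating (R1): 1.9008% + 1.0428% = 2.9436%.

2.9436%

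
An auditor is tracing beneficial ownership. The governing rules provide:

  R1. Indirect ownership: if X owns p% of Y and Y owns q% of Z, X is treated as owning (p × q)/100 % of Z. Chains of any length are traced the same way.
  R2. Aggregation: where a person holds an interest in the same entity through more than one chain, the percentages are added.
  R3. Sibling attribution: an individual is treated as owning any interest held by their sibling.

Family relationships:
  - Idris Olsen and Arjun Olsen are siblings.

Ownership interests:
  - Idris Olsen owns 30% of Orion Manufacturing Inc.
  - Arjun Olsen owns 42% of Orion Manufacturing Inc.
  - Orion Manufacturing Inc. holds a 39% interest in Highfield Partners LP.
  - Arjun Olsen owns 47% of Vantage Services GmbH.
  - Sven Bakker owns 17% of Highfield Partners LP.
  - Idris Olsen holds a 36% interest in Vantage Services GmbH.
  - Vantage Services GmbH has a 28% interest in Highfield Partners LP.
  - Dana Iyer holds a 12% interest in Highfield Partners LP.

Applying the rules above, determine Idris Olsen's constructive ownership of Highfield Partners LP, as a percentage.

By sibling attribution (R3), Idris Olsen is treated as also owning Arjun Olsen's interest in Vantage Services GmbH, giving 36% + 47% = 83%.
By sibling attribution (R3), Idris Olsen is treated as also owning Arjun Olsen's interest in Orion Manufacturing Inc, giving 30% + 42% = 72%.
Chain via Vantage Services GmbH (R1): 83% × 28% = 23.24% of Highfield Partners LP.
Chain via Orion Manufacturing Inc. (R1): 72% × 39% = 28.08% of Highfield Partners LP.
Aggregating (R2): 23.24% + 28.08% = 51.32%.

51.32%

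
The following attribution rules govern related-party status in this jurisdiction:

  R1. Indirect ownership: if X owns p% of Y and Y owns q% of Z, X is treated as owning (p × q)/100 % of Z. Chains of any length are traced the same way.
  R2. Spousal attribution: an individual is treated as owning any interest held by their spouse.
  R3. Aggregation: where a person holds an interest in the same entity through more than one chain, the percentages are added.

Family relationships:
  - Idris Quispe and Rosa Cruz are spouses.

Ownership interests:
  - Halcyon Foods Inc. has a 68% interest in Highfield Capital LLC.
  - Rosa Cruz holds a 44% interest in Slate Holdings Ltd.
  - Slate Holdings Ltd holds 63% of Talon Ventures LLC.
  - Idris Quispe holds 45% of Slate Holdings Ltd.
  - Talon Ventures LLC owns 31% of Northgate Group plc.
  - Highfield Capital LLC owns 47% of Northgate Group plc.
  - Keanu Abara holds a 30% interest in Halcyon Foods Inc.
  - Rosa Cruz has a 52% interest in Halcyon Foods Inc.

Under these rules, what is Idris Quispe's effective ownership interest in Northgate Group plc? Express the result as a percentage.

By spousal attribution (R2), Idris Quispe is treated as also owning Rosa Cruz's interest in Slate Holdings Ltd, giving 45% + 44% = 89%.
By spousal attribution (R2), Idris Quispe is treated as owning Rosa Cruz's 52% interest in Halcyon Foods Inc.
Chain via Slate Holdings Ltd → Talon Ventures LLC (R1): 89% × 63% × 31% = 17.3817% of Northgate Group plc.
Chain via Halcyon Foods Inc. → Highfield Capital LLC (R1): 52% × 68% × 47% = 16.6192% of Northgate Group plc.
Aggregating (R3): 17.3817% + 16.6192% = 34.0009%.

34.0009%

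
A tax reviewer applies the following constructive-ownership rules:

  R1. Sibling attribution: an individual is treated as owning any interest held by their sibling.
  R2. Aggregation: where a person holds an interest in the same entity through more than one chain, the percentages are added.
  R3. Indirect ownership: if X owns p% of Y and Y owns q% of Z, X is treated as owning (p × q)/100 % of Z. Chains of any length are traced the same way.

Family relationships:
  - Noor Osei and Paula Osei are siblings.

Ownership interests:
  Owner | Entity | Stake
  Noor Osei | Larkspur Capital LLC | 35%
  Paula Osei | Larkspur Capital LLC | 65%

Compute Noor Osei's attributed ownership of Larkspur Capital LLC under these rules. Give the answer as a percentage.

By sibling attribution (R1), Noor Osei is treated as also owning Paula Osei's interest in Larkspur Capital LLC, giving 35% + 65% = 100%.
Direct interest in Larkspur Capital LLC: 100%.

100%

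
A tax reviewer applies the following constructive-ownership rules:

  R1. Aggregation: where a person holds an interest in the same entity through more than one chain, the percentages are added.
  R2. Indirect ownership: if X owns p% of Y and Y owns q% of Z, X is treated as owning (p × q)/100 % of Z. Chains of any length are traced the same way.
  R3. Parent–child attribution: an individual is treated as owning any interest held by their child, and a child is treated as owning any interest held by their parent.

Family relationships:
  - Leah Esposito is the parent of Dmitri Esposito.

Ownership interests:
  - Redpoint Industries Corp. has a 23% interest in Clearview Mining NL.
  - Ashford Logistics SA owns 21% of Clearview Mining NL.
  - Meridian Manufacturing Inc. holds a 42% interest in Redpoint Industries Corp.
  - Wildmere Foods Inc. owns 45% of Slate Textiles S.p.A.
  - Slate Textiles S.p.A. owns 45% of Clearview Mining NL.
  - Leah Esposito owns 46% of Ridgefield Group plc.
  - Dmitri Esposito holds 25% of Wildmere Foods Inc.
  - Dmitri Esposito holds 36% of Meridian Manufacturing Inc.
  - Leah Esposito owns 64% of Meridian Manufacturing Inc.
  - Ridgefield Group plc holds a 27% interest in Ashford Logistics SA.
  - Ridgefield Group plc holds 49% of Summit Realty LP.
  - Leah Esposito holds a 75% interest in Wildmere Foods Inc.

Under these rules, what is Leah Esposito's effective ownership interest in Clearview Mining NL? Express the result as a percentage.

By parent–child attribution (R3), Leah Esposito is treated as also owning Dmitri Esposito's interest in Wildmere Foods Inc, giving 75% + 25% = 100%.
By parent–child attribution (R3), Leah Esposito is treated as also owning Dmitri Esposito's interest in Meridian Manufacturing Inc, giving 64% + 36% = 100%.
Chain via Ridgefield Group plc → Ashford Logistics SA (R2): 46% × 27% × 21% = 2.6082% of Clearview Mining NL.
Chain via Wildmere Foods Inc. → Slate Textiles S.p.A. (R2): 100% × 45% × 45% = 20.25% of Clearview Mining NL.
Chain via Meridian Manufacturing Inc. → Redpoint Industries Corp. (R2): 100% × 42% × 23% = 9.66% of Clearview Mining NL.
Aggregating (R1): 2.6082% + 20.25% + 9.66% = 32.5182%.

32.5182%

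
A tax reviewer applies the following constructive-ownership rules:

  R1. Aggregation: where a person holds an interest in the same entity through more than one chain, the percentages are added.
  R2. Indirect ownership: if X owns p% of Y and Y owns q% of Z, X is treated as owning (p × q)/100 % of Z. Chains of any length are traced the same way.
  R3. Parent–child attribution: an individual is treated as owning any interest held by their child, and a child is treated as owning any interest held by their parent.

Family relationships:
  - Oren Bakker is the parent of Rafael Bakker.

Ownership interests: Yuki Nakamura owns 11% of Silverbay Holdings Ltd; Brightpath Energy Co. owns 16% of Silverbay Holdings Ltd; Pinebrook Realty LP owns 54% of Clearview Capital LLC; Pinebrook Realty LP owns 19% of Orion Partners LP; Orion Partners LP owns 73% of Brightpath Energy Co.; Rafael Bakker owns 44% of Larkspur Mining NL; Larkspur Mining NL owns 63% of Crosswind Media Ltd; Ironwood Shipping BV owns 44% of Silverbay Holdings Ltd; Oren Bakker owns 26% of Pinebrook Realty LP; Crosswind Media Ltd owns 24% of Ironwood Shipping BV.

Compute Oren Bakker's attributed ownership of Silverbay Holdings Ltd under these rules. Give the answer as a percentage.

By parent–child attribution (R3), Oren Bakker is treated as owning Rafael Bakker's 44% interest in Larkspur Mining NL.
Chain via Pinebrook Realty LP → Orion Partners LP → Brightpath Energy Co. (R2): 26% × 19% × 73% × 16% = 0.576992% of Silverbay Holdings Ltd.
Chain via Larkspur Mining NL → Crosswind Media Ltd → Ironwood Shipping BV (R2): 44% × 63% × 24% × 44% = 2.927232% of Silverbay Holdings Ltd.
Aggregating (R1): 0.576992% + 2.927232% = 3.504224%.

3.504224%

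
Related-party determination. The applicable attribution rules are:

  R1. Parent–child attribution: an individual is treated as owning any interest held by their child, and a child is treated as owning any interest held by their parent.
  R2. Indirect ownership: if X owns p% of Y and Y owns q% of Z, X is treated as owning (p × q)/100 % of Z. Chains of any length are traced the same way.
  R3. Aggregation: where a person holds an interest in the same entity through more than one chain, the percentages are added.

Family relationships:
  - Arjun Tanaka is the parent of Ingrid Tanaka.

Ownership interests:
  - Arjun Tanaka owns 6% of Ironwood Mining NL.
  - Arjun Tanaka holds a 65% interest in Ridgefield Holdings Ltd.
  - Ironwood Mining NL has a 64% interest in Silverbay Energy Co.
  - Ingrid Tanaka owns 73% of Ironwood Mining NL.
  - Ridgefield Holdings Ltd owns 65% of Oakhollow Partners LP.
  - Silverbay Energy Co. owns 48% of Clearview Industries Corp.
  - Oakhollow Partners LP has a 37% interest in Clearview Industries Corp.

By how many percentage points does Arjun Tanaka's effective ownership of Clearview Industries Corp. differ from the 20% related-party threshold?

By parent–child attribution (R1), Arjun Tanaka is treated as also owning Ingrid Tanaka's interest in Ironwood Mining NL, giving 6% + 73% = 79%.
Chain via Ironwood Mining NL → Silverbay Energy Co. (R2): 79% × 64% × 48% = 24.2688% of Clearview Industries Corp.
Chain via Ridgefield Holdings Ltd → Oakhollow Partners LP (R2): 65% × 65% × 37% = 15.6325% of Clearview Industries Corp.
Aggregating (R3): 24.2688% + 15.6325% = 39.9013%.
39.9013% exceeds the 20% threshold by 19.9013 percentage points.

19.9013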